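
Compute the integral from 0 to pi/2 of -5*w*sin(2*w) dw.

-5*pi/4

Integrate by parts once (u = w, dv = -5*sin(2*w) dw).
An antiderivative is F(w) = 5*w*cos(2*w)/2 - 5*sin(2*w)/4.
Then F(pi/2) - F(0) = (-5*pi/4) - (0) = -5*pi/4.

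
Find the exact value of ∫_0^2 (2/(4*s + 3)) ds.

An antiderivative is F(s) = log(4*s + 3)/2.
Then F(2) - F(0) = (log(11)/2) - (log(3)/2) = -log(3)/2 + log(11)/2.

-log(3)/2 + log(11)/2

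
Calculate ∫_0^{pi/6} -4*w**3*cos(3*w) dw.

Integrate by parts 3 times (u = w^3, dv = -4*cos(3*w) dw).
An antiderivative is F(w) = -4*w**3*sin(3*w)/3 - 4*w**2*cos(3*w)/3 + 8*w*sin(3*w)/9 + 8*cos(3*w)/27.
Then F(pi/6) - F(0) = (pi*(24 - pi**2)/162) - (8/27) = -8/27 - pi**3/162 + 4*pi/27.

-8/27 - pi**3/162 + 4*pi/27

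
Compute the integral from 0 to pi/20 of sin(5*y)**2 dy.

-1/20 + pi/40

Use the identity sin^2(5*y) = (1 - cos(10*y))/2.
An antiderivative is F(y) = y/2 - sin(10*y)/20.
Then F(pi/20) - F(0) = (-1/20 + pi/40) - (0) = -1/20 + pi/40.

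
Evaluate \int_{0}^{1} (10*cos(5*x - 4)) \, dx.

Let u = 5*x - 4, so du = 5 dx. When x = 0, u = -4; when x = 1, u = 1.
The integral becomes 2·∫ cos(u) du from -4 to 1, with antiderivative 2*sin(u).
Back in x: F(x) = 2*sin(5*x - 4).
Then F(1) - F(0) = (2*sin(1)) - (-2*sin(4)) = 2*sin(4) + 2*sin(1).

2*sin(4) + 2*sin(1)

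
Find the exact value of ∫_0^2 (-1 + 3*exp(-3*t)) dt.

An antiderivative is F(t) = -t - exp(-3*t).
Then F(2) - F(0) = (-2 - exp(-6)) - (-1) = -1 - exp(-6).

-1 - exp(-6)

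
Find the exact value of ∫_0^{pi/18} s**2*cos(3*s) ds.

Integrate by parts twice (u = s^2, dv = cos(3*s) ds).
An antiderivative is F(s) = s**2*sin(3*s)/3 + 2*s*cos(3*s)/9 - 2*sin(3*s)/27.
Then F(pi/18) - F(0) = (-1/27 + pi**2/1944 + sqrt(3)*pi/162) - (0) = -1/27 + pi**2/1944 + sqrt(3)*pi/162.

-1/27 + pi**2/1944 + sqrt(3)*pi/162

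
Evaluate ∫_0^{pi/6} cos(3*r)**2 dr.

pi/12

Use the identity cos^2(3*r) = (1 + cos(6*r))/2.
An antiderivative is F(r) = r/2 + sin(6*r)/12.
Then F(pi/6) - F(0) = (pi/12) - (0) = pi/12.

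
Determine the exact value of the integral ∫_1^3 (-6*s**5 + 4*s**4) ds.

-2672/5

By the power rule, an antiderivative is F(s) = -s**6 + 4*s**5/5.
Then F(3) - F(1) = (-2673/5) - (-1/5) = -2672/5.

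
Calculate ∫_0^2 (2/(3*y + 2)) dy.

An antiderivative is F(y) = 2*log(3*y + 2)/3.
Then F(2) - F(0) = (log(4)) - (2*log(2)/3) = 4*log(2)/3.

4*log(2)/3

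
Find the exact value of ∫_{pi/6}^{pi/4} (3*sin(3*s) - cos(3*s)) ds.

1/3 + sqrt(2)/3

An antiderivative is F(s) = -sin(3*s)/3 - cos(3*s).
Then F(pi/4) - F(pi/6) = (sqrt(2)/3) - (-1/3) = 1/3 + sqrt(2)/3.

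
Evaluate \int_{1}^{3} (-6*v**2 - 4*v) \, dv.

-68

By the power rule, an antiderivative is F(v) = -2*v**3 - 2*v**2.
Then F(3) - F(1) = (-72) - (-4) = -68.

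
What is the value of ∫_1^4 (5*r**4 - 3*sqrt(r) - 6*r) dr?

964

By the power rule, an antiderivative is F(r) = r**5 - 2*r**(3/2) - 3*r**2.
Then F(4) - F(1) = (960) - (-4) = 964.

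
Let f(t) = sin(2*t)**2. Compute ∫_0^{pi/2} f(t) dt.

pi/4

Use the identity sin^2(2*t) = (1 - cos(4*t))/2.
An antiderivative is F(t) = t/2 - sin(4*t)/8.
Then F(pi/2) - F(0) = (pi/4) - (0) = pi/4.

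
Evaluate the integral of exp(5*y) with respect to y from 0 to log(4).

1023/5

Let u = exp(y), so du = exp(y) dy. When y = 0, u = 1; when y = log(4), u = 4.
The integral becomes ∫ u**4 du from 1 to 4, with antiderivative u**5/5.
Back in y: F(y) = exp(5*y)/5.
Then F(log(4)) - F(0) = (1024/5) - (1/5) = 1023/5.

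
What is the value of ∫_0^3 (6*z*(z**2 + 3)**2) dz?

1701

Let u = z**2 + 3, so du = 2*z dz. When z = 0, u = 3; when z = 3, u = 12.
The integral becomes 3·∫ u**2 du from 3 to 12, with antiderivative u**3.
Back in z: F(z) = (z**2 + 3)**3.
Then F(3) - F(0) = (1728) - (27) = 1701.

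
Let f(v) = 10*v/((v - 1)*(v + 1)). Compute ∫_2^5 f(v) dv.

Factor the denominator: v**2 - 1 = (v + 1)(v - 1).
Partial fractions: 10*v/((v - 1)*(v + 1)) = 5/(v + 1) + 5/(v - 1).
An antiderivative is F(v) = 5*log(v - 1) + 5*log(v + 1).
Then F(5) - F(2) = (5*log(3) + 15*log(2)) - (5*log(3)) = 15*log(2).

15*log(2)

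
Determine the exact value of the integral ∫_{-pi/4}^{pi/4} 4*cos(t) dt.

An antiderivative is F(t) = 4*sin(t).
Then F(pi/4) - F(-pi/4) = (2*sqrt(2)) - (-2*sqrt(2)) = 4*sqrt(2).

4*sqrt(2)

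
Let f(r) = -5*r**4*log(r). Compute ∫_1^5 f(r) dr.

Integrate by parts once (u = ln r, dv = -5*r**4 dr).
An antiderivative is F(r) = -r**5*(5*log(r) - 1)/5.
Then F(5) - F(1) = (625 - 3125*log(5)) - (1/5) = 3124/5 - 3125*log(5).

3124/5 - 3125*log(5)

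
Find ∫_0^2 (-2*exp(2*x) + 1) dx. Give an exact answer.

An antiderivative is F(x) = -exp(2*x) + x.
Then F(2) - F(0) = (2 - exp(4)) - (-1) = 3 - exp(4).

3 - exp(4)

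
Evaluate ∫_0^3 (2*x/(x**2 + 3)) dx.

log(4)

Let u = x**2 + 3, so du = 2*x dx. When x = 0, u = 3; when x = 3, u = 12.
The integral becomes ∫ 1/u du from 3 to 12, with antiderivative log(u).
Back in x: F(x) = log(x**2 + 3).
Then F(3) - F(0) = (log(12)) - (log(3)) = log(4).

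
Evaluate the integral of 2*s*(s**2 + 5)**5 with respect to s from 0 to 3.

2504637/2

Let u = s**2 + 5, so du = 2*s ds. When s = 0, u = 5; when s = 3, u = 14.
The integral becomes ∫ u**5 du from 5 to 14, with antiderivative u**6/6.
Back in s: F(s) = (s**2 + 5)**6/6.
Then F(3) - F(0) = (3764768/3) - (15625/6) = 2504637/2.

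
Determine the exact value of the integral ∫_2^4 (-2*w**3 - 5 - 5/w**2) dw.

By the power rule, an antiderivative is F(w) = -w**4/2 - 5*w + 5/w.
Then F(4) - F(2) = (-587/4) - (-31/2) = -525/4.

-525/4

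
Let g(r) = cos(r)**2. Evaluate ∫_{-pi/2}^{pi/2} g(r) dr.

pi/2

Use the identity cos^2(r) = (1 + cos(2*r))/2.
An antiderivative is F(r) = r/2 + sin(2*r)/4.
Then F(pi/2) - F(-pi/2) = (pi/4) - (-pi/4) = pi/2.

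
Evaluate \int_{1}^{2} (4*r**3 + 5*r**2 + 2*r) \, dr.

89/3

By the power rule, an antiderivative is F(r) = r**4 + 5*r**3/3 + r**2.
Then F(2) - F(1) = (100/3) - (11/3) = 89/3.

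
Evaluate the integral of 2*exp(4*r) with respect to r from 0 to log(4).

255/2

Let u = exp(r), so du = exp(r) dr. When r = 0, u = 1; when r = log(4), u = 4.
The integral becomes 2·∫ u**3 du from 1 to 4, with antiderivative u**4/2.
Back in r: F(r) = exp(4*r)/2.
Then F(log(4)) - F(0) = (128) - (1/2) = 255/2.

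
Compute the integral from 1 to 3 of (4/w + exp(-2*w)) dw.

(-1 + exp(4) + 8*exp(6)*log(3))*exp(-6)/2

An antiderivative is F(w) = 4*log(w) - exp(-2*w)/2.
Then F(3) - F(1) = (-exp(-6)/2 + 4*log(3)) - (-exp(-2)/2) = (-1 + exp(4) + 8*exp(6)*log(3))*exp(-6)/2.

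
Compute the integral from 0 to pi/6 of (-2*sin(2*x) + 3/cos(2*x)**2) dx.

-1/2 + 3*sqrt(3)/2

An antiderivative is F(x) = cos(2*x) + 3*tan(2*x)/2.
Then F(pi/6) - F(0) = (1/2 + 3*sqrt(3)/2) - (1) = -1/2 + 3*sqrt(3)/2.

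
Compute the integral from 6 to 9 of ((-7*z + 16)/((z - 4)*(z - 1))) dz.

-5*log(2) - log(5)

Factor the denominator: z**2 - 5*z + 4 = (z - 1)(z - 4).
Partial fractions: (-7*z + 16)/((z - 4)*(z - 1)) = -3/(z - 1) - 4/(z - 4).
An antiderivative is F(z) = -4*log(z - 4) - 3*log(z - 1).
Then F(9) - F(6) = (-4*log(5) - 9*log(2)) - (-3*log(5) - 4*log(2)) = -5*log(2) - log(5).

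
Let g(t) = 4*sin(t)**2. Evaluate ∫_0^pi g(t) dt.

2*pi

Use the identity sin^2(t) = (1 - cos(2*t))/2.
An antiderivative is F(t) = 2*t - sin(2*t).
Then F(pi) - F(0) = (2*pi) - (0) = 2*pi.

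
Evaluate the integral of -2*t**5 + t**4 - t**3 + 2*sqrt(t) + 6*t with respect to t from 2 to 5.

-93153/20 - 8*sqrt(2)/3 + 20*sqrt(5)/3

By the power rule, an antiderivative is F(t) = -t**6/3 + t**5/5 - t**4/4 + 4*t**(3/2)/3 + 3*t**2.
Then F(5) - F(2) = (-55975/12 + 20*sqrt(5)/3) - (-104/15 + 8*sqrt(2)/3) = -93153/20 - 8*sqrt(2)/3 + 20*sqrt(5)/3.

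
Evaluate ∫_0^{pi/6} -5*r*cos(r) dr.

Integrate by parts once (u = r, dv = -5*cos(r) dr).
An antiderivative is F(r) = -5*r*sin(r) - 5*cos(r).
Then F(pi/6) - F(0) = (-5*sqrt(3)/2 - 5*pi/12) - (-5) = -5*sqrt(3)/2 - 5*pi/12 + 5.

-5*sqrt(3)/2 - 5*pi/12 + 5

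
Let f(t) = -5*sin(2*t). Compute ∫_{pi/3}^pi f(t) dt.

15/4

An antiderivative is F(t) = 5*cos(2*t)/2.
Then F(pi) - F(pi/3) = (5/2) - (-5/4) = 15/4.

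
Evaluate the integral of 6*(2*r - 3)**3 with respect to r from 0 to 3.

Let u = 2*r - 3, so du = 2 dr. When r = 0, u = -3; when r = 3, u = 3.
The integral becomes 3·∫ u**3 du from -3 to 3, with antiderivative 3*u**4/4.
Back in r: F(r) = 3*(2*r - 3)**4/4.
Then F(3) - F(0) = (243/4) - (243/4) = 0.

0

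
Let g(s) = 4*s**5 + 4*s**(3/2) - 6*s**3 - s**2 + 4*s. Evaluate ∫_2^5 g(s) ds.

-32*sqrt(2)/5 + 40*sqrt(5) + 18927/2

By the power rule, an antiderivative is F(s) = 2*s**6/3 + 8*s**(5/2)/5 - 3*s**4/2 - s**3/3 + 2*s**2.
Then F(5) - F(2) = (40*sqrt(5) + 18975/2) - (32*sqrt(2)/5 + 24) = -32*sqrt(2)/5 + 40*sqrt(5) + 18927/2.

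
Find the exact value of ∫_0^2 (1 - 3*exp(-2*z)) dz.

(3 + exp(4))*exp(-4)/2

An antiderivative is F(z) = z + 3*exp(-2*z)/2.
Then F(2) - F(0) = (3*exp(-4)/2 + 2) - (3/2) = (3 + exp(4))*exp(-4)/2.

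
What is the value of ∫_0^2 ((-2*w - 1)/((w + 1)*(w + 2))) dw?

Factor the denominator: w**2 + 3*w + 2 = (w + 2)(w + 1).
Partial fractions: (-2*w - 1)/((w + 1)*(w + 2)) = -3/(w + 2) + 1/(w + 1).
An antiderivative is F(w) = log(w + 1) - 3*log(w + 2).
Then F(2) - F(0) = (log(3/64)) - (-log(8)) = log(3/8).

log(3/8)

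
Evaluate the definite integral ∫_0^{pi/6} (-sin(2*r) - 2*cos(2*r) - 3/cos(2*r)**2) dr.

-2*sqrt(3) - 1/4

An antiderivative is F(r) = -sin(2*r) + cos(2*r)/2 - 3*tan(2*r)/2.
Then F(pi/6) - F(0) = (1/4 - 2*sqrt(3)) - (1/2) = -2*sqrt(3) - 1/4.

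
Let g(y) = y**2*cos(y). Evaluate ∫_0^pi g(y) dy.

-2*pi

Integrate by parts twice (u = y^2, dv = cos(y) dy).
An antiderivative is F(y) = y**2*sin(y) + 2*y*cos(y) - 2*sin(y).
Then F(pi) - F(0) = (-2*pi) - (0) = -2*pi.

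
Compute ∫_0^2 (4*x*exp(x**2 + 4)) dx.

-2*(1 - exp(4))*exp(4)

Let u = x**2 + 4, so du = 2*x dx. When x = 0, u = 4; when x = 2, u = 8.
The integral becomes 2·∫ exp(u) du from 4 to 8, with antiderivative 2*exp(u).
Back in x: F(x) = 2*exp(x**2 + 4).
Then F(2) - F(0) = (2*exp(8)) - (2*exp(4)) = -2*(1 - exp(4))*exp(4).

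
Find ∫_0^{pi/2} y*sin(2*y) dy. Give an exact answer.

pi/4

Integrate by parts once (u = y, dv = sin(2*y) dy).
An antiderivative is F(y) = -y*cos(2*y)/2 + sin(2*y)/4.
Then F(pi/2) - F(0) = (pi/4) - (0) = pi/4.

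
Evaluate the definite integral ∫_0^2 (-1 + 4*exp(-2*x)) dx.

An antiderivative is F(x) = -x - 2*exp(-2*x).
Then F(2) - F(0) = (-2 - 2*exp(-4)) - (-2) = -2*exp(-4).

-2*exp(-4)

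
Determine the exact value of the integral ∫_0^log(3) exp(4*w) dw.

20

Let u = exp(w), so du = exp(w) dw. When w = 0, u = 1; when w = log(3), u = 3.
The integral becomes ∫ u**3 du from 1 to 3, with antiderivative u**4/4.
Back in w: F(w) = exp(4*w)/4.
Then F(log(3)) - F(0) = (81/4) - (1/4) = 20.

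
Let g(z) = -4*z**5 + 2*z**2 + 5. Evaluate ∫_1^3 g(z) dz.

By the power rule, an antiderivative is F(z) = -2*z**6/3 + 2*z**3/3 + 5*z.
Then F(3) - F(1) = (-453) - (5) = -458.

-458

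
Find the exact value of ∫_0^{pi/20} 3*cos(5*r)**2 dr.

3/20 + 3*pi/40

Use the identity cos^2(5*r) = (1 + cos(10*r))/2.
An antiderivative is F(r) = 3*r/2 + 3*sin(10*r)/20.
Then F(pi/20) - F(0) = (3/20 + 3*pi/40) - (0) = 3/20 + 3*pi/40.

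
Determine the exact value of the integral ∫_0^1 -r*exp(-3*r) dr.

(4 - exp(3))*exp(-3)/9

Integrate by parts once (u = r, dv = -exp(-3*r) dr).
An antiderivative is F(r) = (3*r + 1)*exp(-3*r)/9.
Then F(1) - F(0) = (4*exp(-3)/9) - (1/9) = (4 - exp(3))*exp(-3)/9.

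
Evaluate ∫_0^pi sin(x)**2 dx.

Use the identity sin^2(x) = (1 - cos(2*x))/2.
An antiderivative is F(x) = x/2 - sin(2*x)/4.
Then F(pi) - F(0) = (pi/2) - (0) = pi/2.

pi/2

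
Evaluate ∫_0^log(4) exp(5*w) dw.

1023/5

Let u = exp(w), so du = exp(w) dw. When w = 0, u = 1; when w = log(4), u = 4.
The integral becomes ∫ u**4 du from 1 to 4, with antiderivative u**5/5.
Back in w: F(w) = exp(5*w)/5.
Then F(log(4)) - F(0) = (1024/5) - (1/5) = 1023/5.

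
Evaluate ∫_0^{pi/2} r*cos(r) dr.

-1 + pi/2

Integrate by parts once (u = r, dv = cos(r) dr).
An antiderivative is F(r) = r*sin(r) + cos(r).
Then F(pi/2) - F(0) = (pi/2) - (1) = -1 + pi/2.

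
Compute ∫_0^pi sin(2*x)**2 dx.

Use the identity sin^2(2*x) = (1 - cos(4*x))/2.
An antiderivative is F(x) = x/2 - sin(4*x)/8.
Then F(pi) - F(0) = (pi/2) - (0) = pi/2.

pi/2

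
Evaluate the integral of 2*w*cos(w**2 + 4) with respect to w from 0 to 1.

sin(5) - sin(4)

Let u = w**2 + 4, so du = 2*w dw. When w = 0, u = 4; when w = 1, u = 5.
The integral becomes ∫ cos(u) du from 4 to 5, with antiderivative sin(u).
Back in w: F(w) = sin(w**2 + 4).
Then F(1) - F(0) = (sin(5)) - (sin(4)) = sin(5) - sin(4).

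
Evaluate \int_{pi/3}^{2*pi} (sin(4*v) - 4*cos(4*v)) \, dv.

An antiderivative is F(v) = -sin(4*v) - cos(4*v)/4.
Then F(2*pi) - F(pi/3) = (-1/4) - (1/8 + sqrt(3)/2) = -sqrt(3)/2 - 3/8.

-sqrt(3)/2 - 3/8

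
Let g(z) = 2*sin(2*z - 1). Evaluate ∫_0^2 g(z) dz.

Let u = 2*z - 1, so du = 2 dz. When z = 0, u = -1; when z = 2, u = 3.
The integral becomes ∫ sin(u) du from -1 to 3, with antiderivative -cos(u).
Back in z: F(z) = -cos(2*z - 1).
Then F(2) - F(0) = (-cos(3)) - (-cos(1)) = cos(1) - cos(3).

cos(1) - cos(3)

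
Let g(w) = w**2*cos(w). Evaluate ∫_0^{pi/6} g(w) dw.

-1 + pi**2/72 + sqrt(3)*pi/6

Integrate by parts twice (u = w^2, dv = cos(w) dw).
An antiderivative is F(w) = w**2*sin(w) + 2*w*cos(w) - 2*sin(w).
Then F(pi/6) - F(0) = (-1 + pi**2/72 + sqrt(3)*pi/6) - (0) = -1 + pi**2/72 + sqrt(3)*pi/6.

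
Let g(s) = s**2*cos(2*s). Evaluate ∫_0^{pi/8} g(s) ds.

sqrt(2)*(-32 + pi**2 + 8*pi)/256

Integrate by parts twice (u = s^2, dv = cos(2*s) ds).
An antiderivative is F(s) = s**2*sin(2*s)/2 + s*cos(2*s)/2 - sin(2*s)/4.
Then F(pi/8) - F(0) = (sqrt(2)*(-32 + pi**2 + 8*pi)/256) - (0) = sqrt(2)*(-32 + pi**2 + 8*pi)/256.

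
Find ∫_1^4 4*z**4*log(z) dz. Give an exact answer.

-4092/25 + 8192*log(2)/5

Integrate by parts once (u = ln z, dv = 4*z**4 dz).
An antiderivative is F(z) = 4*z**5*(5*log(z) - 1)/25.
Then F(4) - F(1) = (-4096/25 + 8192*log(2)/5) - (-4/25) = -4092/25 + 8192*log(2)/5.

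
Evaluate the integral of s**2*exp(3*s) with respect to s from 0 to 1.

-2/27 + 5*exp(3)/27

Integrate by parts twice (u = s^2, dv = exp(3*s) ds).
An antiderivative is F(s) = (9*s**2 - 6*s + 2)*exp(3*s)/27.
Then F(1) - F(0) = (5*exp(3)/27) - (2/27) = -2/27 + 5*exp(3)/27.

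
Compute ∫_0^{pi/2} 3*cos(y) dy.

An antiderivative is F(y) = 3*sin(y).
Then F(pi/2) - F(0) = (3) - (0) = 3.

3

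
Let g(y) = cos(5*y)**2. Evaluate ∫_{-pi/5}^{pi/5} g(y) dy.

Use the identity cos^2(5*y) = (1 + cos(10*y))/2.
An antiderivative is F(y) = y/2 + sin(10*y)/20.
Then F(pi/5) - F(-pi/5) = (pi/10) - (-pi/10) = pi/5.

pi/5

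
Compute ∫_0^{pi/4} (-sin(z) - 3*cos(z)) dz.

An antiderivative is F(z) = -3*sin(z) + cos(z).
Then F(pi/4) - F(0) = (-sqrt(2)) - (1) = -sqrt(2) - 1.

-sqrt(2) - 1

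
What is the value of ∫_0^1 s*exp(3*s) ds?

Integrate by parts once (u = s, dv = exp(3*s) ds).
An antiderivative is F(s) = (3*s - 1)*exp(3*s)/9.
Then F(1) - F(0) = (2*exp(3)/9) - (-1/9) = 1/9 + 2*exp(3)/9.

1/9 + 2*exp(3)/9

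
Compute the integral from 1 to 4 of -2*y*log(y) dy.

15/2 - 32*log(2)

Integrate by parts once (u = ln y, dv = -2*y dy).
An antiderivative is F(y) = -y**2*(2*log(y) - 1)/2.
Then F(4) - F(1) = (8 - 32*log(2)) - (1/2) = 15/2 - 32*log(2).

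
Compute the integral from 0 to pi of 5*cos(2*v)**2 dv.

5*pi/2

Use the identity cos^2(2*v) = (1 + cos(4*v))/2.
An antiderivative is F(v) = 5*v/2 + 5*sin(4*v)/8.
Then F(pi) - F(0) = (5*pi/2) - (0) = 5*pi/2.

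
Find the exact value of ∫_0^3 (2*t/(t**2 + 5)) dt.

Let u = t**2 + 5, so du = 2*t dt. When t = 0, u = 5; when t = 3, u = 14.
The integral becomes ∫ 1/u du from 5 to 14, with antiderivative log(u).
Back in t: F(t) = log(t**2 + 5).
Then F(3) - F(0) = (log(14)) - (log(5)) = log(14/5).

log(14/5)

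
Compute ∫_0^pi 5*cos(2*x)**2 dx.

Use the identity cos^2(2*x) = (1 + cos(4*x))/2.
An antiderivative is F(x) = 5*x/2 + 5*sin(4*x)/8.
Then F(pi) - F(0) = (5*pi/2) - (0) = 5*pi/2.

5*pi/2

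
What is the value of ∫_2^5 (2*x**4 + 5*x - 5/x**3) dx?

By the power rule, an antiderivative is F(x) = 2*x**5/5 + 5*x**2/2 + 5/(2*x**2).
Then F(5) - F(2) = (6563/5) - (937/40) = 51567/40.

51567/40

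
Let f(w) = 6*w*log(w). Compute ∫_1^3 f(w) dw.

Integrate by parts once (u = ln w, dv = 6*w dw).
An antiderivative is F(w) = 3*w**2*(2*log(w) - 1)/2.
Then F(3) - F(1) = (-27/2 + 27*log(3)) - (-3/2) = -12 + 27*log(3).

-12 + 27*log(3)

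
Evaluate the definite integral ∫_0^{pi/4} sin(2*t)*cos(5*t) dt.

-5*sqrt(2)/42 - 2/21

Use the identity sin(2*t)cos(5*t) = [sin(7*t) + sin(-3*t)]/2.
An antiderivative is F(t) = cos(3*t)/6 - cos(7*t)/14.
Then F(pi/4) - F(0) = (-5*sqrt(2)/42) - (2/21) = -5*sqrt(2)/42 - 2/21.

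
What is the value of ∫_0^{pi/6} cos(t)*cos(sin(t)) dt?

Let u = sin(t), so du = cos(t) dt. When t = 0, u = 0; when t = pi/6, u = 1/2.
The integral becomes ∫ cos(u) du from 0 to 1/2, with antiderivative sin(u).
Back in t: F(t) = sin(sin(t)).
Then F(pi/6) - F(0) = (sin(1/2)) - (0) = sin(1/2).

sin(1/2)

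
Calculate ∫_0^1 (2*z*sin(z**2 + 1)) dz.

Let u = z**2 + 1, so du = 2*z dz. When z = 0, u = 1; when z = 1, u = 2.
The integral becomes ∫ sin(u) du from 1 to 2, with antiderivative -cos(u).
Back in z: F(z) = -cos(z**2 + 1).
Then F(1) - F(0) = (-cos(2)) - (-cos(1)) = -cos(2) + cos(1).

-cos(2) + cos(1)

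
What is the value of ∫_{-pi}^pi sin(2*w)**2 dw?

pi

Use the identity sin^2(2*w) = (1 - cos(4*w))/2.
An antiderivative is F(w) = w/2 - sin(4*w)/8.
Then F(pi) - F(-pi) = (pi/2) - (-pi/2) = pi.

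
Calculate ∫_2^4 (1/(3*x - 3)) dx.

An antiderivative is F(x) = log(3*x - 3)/3.
Then F(4) - F(2) = (2*log(3)/3) - (log(3)/3) = log(3)/3.

log(3)/3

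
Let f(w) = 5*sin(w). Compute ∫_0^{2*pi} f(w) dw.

An antiderivative is F(w) = -5*cos(w).
Then F(2*pi) - F(0) = (-5) - (-5) = 0.

0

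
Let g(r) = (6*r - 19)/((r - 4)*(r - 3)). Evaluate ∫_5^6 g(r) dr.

log(48)

Factor the denominator: r**2 - 7*r + 12 = (r - 3)(r - 4).
Partial fractions: (6*r - 19)/((r - 4)*(r - 3)) = 1/(r - 3) + 5/(r - 4).
An antiderivative is F(r) = 5*log(r - 4) + log(r - 3).
Then F(6) - F(5) = (log(96)) - (log(2)) = log(48).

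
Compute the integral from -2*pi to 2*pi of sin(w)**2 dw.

2*pi

Use the identity sin^2(w) = (1 - cos(2*w))/2.
An antiderivative is F(w) = w/2 - sin(2*w)/4.
Then F(2*pi) - F(-2*pi) = (pi) - (-pi) = 2*pi.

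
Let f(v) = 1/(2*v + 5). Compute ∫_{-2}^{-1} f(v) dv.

An antiderivative is F(v) = log(2*v + 5)/2.
Then F(-1) - F(-2) = (log(3)/2) - (0) = log(3)/2.

log(3)/2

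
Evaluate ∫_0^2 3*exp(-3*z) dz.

An antiderivative is F(z) = -exp(-3*z).
Then F(2) - F(0) = (-exp(-6)) - (-1) = 1 - exp(-6).

1 - exp(-6)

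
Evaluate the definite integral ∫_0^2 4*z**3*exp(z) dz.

24 + 8*exp(2)

Integrate by parts 3 times (u = z^3, dv = 4*exp(z) dz).
An antiderivative is F(z) = (4*z**3 - 12*z**2 + 24*z - 24)*exp(z).
Then F(2) - F(0) = (8*exp(2)) - (-24) = 24 + 8*exp(2).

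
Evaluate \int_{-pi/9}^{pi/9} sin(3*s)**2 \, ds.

Use the identity sin^2(3*s) = (1 - cos(6*s))/2.
An antiderivative is F(s) = s/2 - sin(6*s)/12.
Then F(pi/9) - F(-pi/9) = (-sqrt(3)/24 + pi/18) - (-pi/18 + sqrt(3)/24) = -sqrt(3)/12 + pi/9.

-sqrt(3)/12 + pi/9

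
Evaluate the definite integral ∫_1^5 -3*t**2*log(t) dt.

124/3 - 125*log(5)

Integrate by parts once (u = ln t, dv = -3*t**2 dt).
An antiderivative is F(t) = -t**3*(3*log(t) - 1)/3.
Then F(5) - F(1) = (125/3 - 125*log(5)) - (1/3) = 124/3 - 125*log(5).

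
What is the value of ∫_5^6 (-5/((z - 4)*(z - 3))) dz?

Factor the denominator: z**2 - 7*z + 12 = (z - 3)(z - 4).
Partial fractions: -5/((z - 4)*(z - 3)) = 5/(z - 3) - 5/(z - 4).
An antiderivative is F(z) = -5*log(z - 4) + 5*log(z - 3).
Then F(6) - F(5) = (-5*log(2) + 5*log(3)) - (log(32)) = -10*log(2) + 5*log(3).

-10*log(2) + 5*log(3)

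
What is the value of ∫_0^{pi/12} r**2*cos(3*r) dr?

sqrt(2)*(-32 + pi**2 + 8*pi)/864

Integrate by parts twice (u = r^2, dv = cos(3*r) dr).
An antiderivative is F(r) = r**2*sin(3*r)/3 + 2*r*cos(3*r)/9 - 2*sin(3*r)/27.
Then F(pi/12) - F(0) = (sqrt(2)*(-32 + pi**2 + 8*pi)/864) - (0) = sqrt(2)*(-32 + pi**2 + 8*pi)/864.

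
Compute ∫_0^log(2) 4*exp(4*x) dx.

15

Let u = exp(x), so du = exp(x) dx. When x = 0, u = 1; when x = log(2), u = 2.
The integral becomes 4·∫ u**3 du from 1 to 2, with antiderivative u**4.
Back in x: F(x) = exp(4*x).
Then F(log(2)) - F(0) = (16) - (1) = 15.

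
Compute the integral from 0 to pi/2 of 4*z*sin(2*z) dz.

pi

Integrate by parts once (u = z, dv = 4*sin(2*z) dz).
An antiderivative is F(z) = -2*z*cos(2*z) + sin(2*z).
Then F(pi/2) - F(0) = (pi) - (0) = pi.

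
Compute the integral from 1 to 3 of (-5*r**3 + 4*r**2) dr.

-196/3

By the power rule, an antiderivative is F(r) = -5*r**4/4 + 4*r**3/3.
Then F(3) - F(1) = (-261/4) - (1/12) = -196/3.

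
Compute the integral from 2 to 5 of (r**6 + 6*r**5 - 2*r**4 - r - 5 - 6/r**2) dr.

356145/14

By the power rule, an antiderivative is F(r) = r**7/7 + r**6 - 2*r**5/5 - r**2/2 - 5*r + 6/r.
Then F(5) - F(2) = (1784959/70) - (2117/35) = 356145/14.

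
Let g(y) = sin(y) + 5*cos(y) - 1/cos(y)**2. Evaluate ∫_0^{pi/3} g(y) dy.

1/2 + 3*sqrt(3)/2

An antiderivative is F(y) = 5*sin(y) - cos(y) - tan(y).
Then F(pi/3) - F(0) = (-1/2 + 3*sqrt(3)/2) - (-1) = 1/2 + 3*sqrt(3)/2.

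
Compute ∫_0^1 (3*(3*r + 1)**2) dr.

Let u = 3*r + 1, so du = 3 dr. When r = 0, u = 1; when r = 1, u = 4.
The integral becomes ∫ u**2 du from 1 to 4, with antiderivative u**3/3.
Back in r: F(r) = (3*r + 1)**3/3.
Then F(1) - F(0) = (64/3) - (1/3) = 21.

21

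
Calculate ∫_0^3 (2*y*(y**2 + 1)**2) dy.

333

Let u = y**2 + 1, so du = 2*y dy. When y = 0, u = 1; when y = 3, u = 10.
The integral becomes ∫ u**2 du from 1 to 10, with antiderivative u**3/3.
Back in y: F(y) = (y**2 + 1)**3/3.
Then F(3) - F(0) = (1000/3) - (1/3) = 333.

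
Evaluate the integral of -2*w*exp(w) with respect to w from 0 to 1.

Integrate by parts once (u = w, dv = -2*exp(w) dw).
An antiderivative is F(w) = (-2*w + 2)*exp(w).
Then F(1) - F(0) = (0) - (2) = -2.

-2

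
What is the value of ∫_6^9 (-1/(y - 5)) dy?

An antiderivative is F(y) = -log(y - 5).
Then F(9) - F(6) = (-log(4)) - (0) = -log(4).

-log(4)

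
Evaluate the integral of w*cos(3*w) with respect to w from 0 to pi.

-2/9

Integrate by parts once (u = w, dv = cos(3*w) dw).
An antiderivative is F(w) = w*sin(3*w)/3 + cos(3*w)/9.
Then F(pi) - F(0) = (-1/9) - (1/9) = -2/9.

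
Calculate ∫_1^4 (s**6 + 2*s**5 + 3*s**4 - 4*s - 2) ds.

By the power rule, an antiderivative is F(s) = s**7/7 + s**6/3 + 3*s**5/5 - 2*s**2 - 2*s.
Then F(4) - F(1) = (449432/105) - (-307/105) = 149913/35.

149913/35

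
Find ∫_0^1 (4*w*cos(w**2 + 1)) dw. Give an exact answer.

-2*sin(1) + 2*sin(2)

Let u = w**2 + 1, so du = 2*w dw. When w = 0, u = 1; when w = 1, u = 2.
The integral becomes 2·∫ cos(u) du from 1 to 2, with antiderivative 2*sin(u).
Back in w: F(w) = 2*sin(w**2 + 1).
Then F(1) - F(0) = (2*sin(2)) - (2*sin(1)) = -2*sin(1) + 2*sin(2).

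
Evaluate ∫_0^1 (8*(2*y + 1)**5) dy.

Let u = 2*y + 1, so du = 2 dy. When y = 0, u = 1; when y = 1, u = 3.
The integral becomes 4·∫ u**5 du from 1 to 3, with antiderivative 2*u**6/3.
Back in y: F(y) = 2*(2*y + 1)**6/3.
Then F(1) - F(0) = (486) - (2/3) = 1456/3.

1456/3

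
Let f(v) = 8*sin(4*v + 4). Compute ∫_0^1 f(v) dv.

2*cos(4) - 2*cos(8)

Let u = 4*v + 4, so du = 4 dv. When v = 0, u = 4; when v = 1, u = 8.
The integral becomes 2·∫ sin(u) du from 4 to 8, with antiderivative -2*cos(u).
Back in v: F(v) = -2*cos(4*v + 4).
Then F(1) - F(0) = (-2*cos(8)) - (-2*cos(4)) = 2*cos(4) - 2*cos(8).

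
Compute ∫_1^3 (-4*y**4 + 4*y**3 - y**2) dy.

-1834/15

By the power rule, an antiderivative is F(y) = -4*y**5/5 + y**4 - y**3/3.
Then F(3) - F(1) = (-612/5) - (-2/15) = -1834/15.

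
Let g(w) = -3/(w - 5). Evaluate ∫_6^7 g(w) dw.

An antiderivative is F(w) = -3*log(w - 5).
Then F(7) - F(6) = (-log(8)) - (0) = -log(8).

-log(8)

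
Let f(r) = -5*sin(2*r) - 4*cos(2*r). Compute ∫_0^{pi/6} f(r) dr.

An antiderivative is F(r) = -2*sin(2*r) + 5*cos(2*r)/2.
Then F(pi/6) - F(0) = (5/4 - sqrt(3)) - (5/2) = -sqrt(3) - 5/4.

-sqrt(3) - 5/4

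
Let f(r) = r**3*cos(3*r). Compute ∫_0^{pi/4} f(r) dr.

Integrate by parts 3 times (u = r^3, dv = cos(3*r) dr).
An antiderivative is F(r) = r**3*sin(3*r)/3 + r**2*cos(3*r)/3 - 2*r*sin(3*r)/9 - 2*cos(3*r)/27.
Then F(pi/4) - F(0) = (sqrt(2)*(-36*pi**2 - 96*pi + 128 + 9*pi**3)/3456) - (-2/27) = -sqrt(2)*pi**2/96 - sqrt(2)*pi/36 + sqrt(2)/27 + 2/27 + sqrt(2)*pi**3/384.

-sqrt(2)*pi**2/96 - sqrt(2)*pi/36 + sqrt(2)/27 + 2/27 + sqrt(2)*pi**3/384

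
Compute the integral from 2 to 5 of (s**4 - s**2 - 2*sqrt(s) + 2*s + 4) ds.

-20*sqrt(5)/3 + 8*sqrt(2)/3 + 3063/5

By the power rule, an antiderivative is F(s) = s**5/5 - 4*s**(3/2)/3 - s**3/3 + s**2 + 4*s.
Then F(5) - F(2) = (1885/3 - 20*sqrt(5)/3) - (236/15 - 8*sqrt(2)/3) = -20*sqrt(5)/3 + 8*sqrt(2)/3 + 3063/5.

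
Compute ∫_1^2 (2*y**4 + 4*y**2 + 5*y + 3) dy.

967/30

By the power rule, an antiderivative is F(y) = 2*y**5/5 + 4*y**3/3 + 5*y**2/2 + 3*y.
Then F(2) - F(1) = (592/15) - (217/30) = 967/30.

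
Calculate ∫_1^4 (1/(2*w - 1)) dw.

log(7)/2

An antiderivative is F(w) = log(2*w - 1)/2.
Then F(4) - F(1) = (log(7)/2) - (0) = log(7)/2.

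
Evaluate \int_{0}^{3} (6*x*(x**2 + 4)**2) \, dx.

Let u = x**2 + 4, so du = 2*x dx. When x = 0, u = 4; when x = 3, u = 13.
The integral becomes 3·∫ u**2 du from 4 to 13, with antiderivative u**3.
Back in x: F(x) = (x**2 + 4)**3.
Then F(3) - F(0) = (2197) - (64) = 2133.

2133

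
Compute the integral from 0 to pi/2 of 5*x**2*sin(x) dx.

-10 + 5*pi

Integrate by parts twice (u = x^2, dv = 5*sin(x) dx).
An antiderivative is F(x) = -5*x**2*cos(x) + 10*x*sin(x) + 10*cos(x).
Then F(pi/2) - F(0) = (5*pi) - (10) = -10 + 5*pi.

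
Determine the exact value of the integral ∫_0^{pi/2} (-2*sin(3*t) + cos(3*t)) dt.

An antiderivative is F(t) = sin(3*t)/3 + 2*cos(3*t)/3.
Then F(pi/2) - F(0) = (-1/3) - (2/3) = -1.

-1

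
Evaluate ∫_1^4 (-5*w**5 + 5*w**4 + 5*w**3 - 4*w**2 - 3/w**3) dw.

By the power rule, an antiderivative is F(w) = -5*w**6/6 + w**5 + 5*w**4/4 - 4*w**3/3 + 3/(2*w**2).
Then F(4) - F(1) = (-206839/96) - (19/12) = -68997/32.

-68997/32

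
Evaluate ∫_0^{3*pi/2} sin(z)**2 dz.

Use the identity sin^2(z) = (1 - cos(2*z))/2.
An antiderivative is F(z) = z/2 - sin(2*z)/4.
Then F(3*pi/2) - F(0) = (3*pi/4) - (0) = 3*pi/4.

3*pi/4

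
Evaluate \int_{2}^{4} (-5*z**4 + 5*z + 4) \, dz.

By the power rule, an antiderivative is F(z) = -z**5 + 5*z**2/2 + 4*z.
Then F(4) - F(2) = (-968) - (-14) = -954.

-954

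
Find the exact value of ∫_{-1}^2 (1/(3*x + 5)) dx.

-log(2)/3 + log(11)/3

An antiderivative is F(x) = log(3*x + 5)/3.
Then F(2) - F(-1) = (log(11)/3) - (log(2)/3) = -log(2)/3 + log(11)/3.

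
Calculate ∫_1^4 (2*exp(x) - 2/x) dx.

-2*exp(1) - 2*log(4) + 2*exp(4)

An antiderivative is F(x) = 2*exp(x) - 2*log(x).
Then F(4) - F(1) = (-2*log(4) + 2*exp(4)) - (2*exp(1)) = -2*exp(1) - 2*log(4) + 2*exp(4).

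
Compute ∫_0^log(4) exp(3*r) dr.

21

Let u = exp(r), so du = exp(r) dr. When r = 0, u = 1; when r = log(4), u = 4.
The integral becomes ∫ u**2 du from 1 to 4, with antiderivative u**3/3.
Back in r: F(r) = exp(3*r)/3.
Then F(log(4)) - F(0) = (64/3) - (1/3) = 21.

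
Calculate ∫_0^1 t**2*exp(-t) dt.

Integrate by parts twice (u = t^2, dv = exp(-t) dt).
An antiderivative is F(t) = (-t**2 - 2*t - 2)*exp(-t).
Then F(1) - F(0) = (-5*exp(-1)) - (-2) = 2 - 5*exp(-1).

2 - 5*exp(-1)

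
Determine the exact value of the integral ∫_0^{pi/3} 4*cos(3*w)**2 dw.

2*pi/3

Use the identity cos^2(3*w) = (1 + cos(6*w))/2.
An antiderivative is F(w) = 2*w + sin(6*w)/3.
Then F(pi/3) - F(0) = (2*pi/3) - (0) = 2*pi/3.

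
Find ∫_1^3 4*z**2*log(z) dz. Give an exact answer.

-104/9 + 36*log(3)

Integrate by parts once (u = ln z, dv = 4*z**2 dz).
An antiderivative is F(z) = 4*z**3*(3*log(z) - 1)/9.
Then F(3) - F(1) = (-12 + 36*log(3)) - (-4/9) = -104/9 + 36*log(3).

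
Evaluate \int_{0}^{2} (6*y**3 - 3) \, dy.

18

By the power rule, an antiderivative is F(y) = 3*y**4/2 - 3*y.
Then F(2) - F(0) = (18) - (0) = 18.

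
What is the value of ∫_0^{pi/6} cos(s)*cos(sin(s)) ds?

Let u = sin(s), so du = cos(s) ds. When s = 0, u = 0; when s = pi/6, u = 1/2.
The integral becomes ∫ cos(u) du from 0 to 1/2, with antiderivative sin(u).
Back in s: F(s) = sin(sin(s)).
Then F(pi/6) - F(0) = (sin(1/2)) - (0) = sin(1/2).

sin(1/2)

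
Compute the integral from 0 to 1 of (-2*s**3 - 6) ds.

-13/2

By the power rule, an antiderivative is F(s) = -s**4/2 - 6*s.
Then F(1) - F(0) = (-13/2) - (0) = -13/2.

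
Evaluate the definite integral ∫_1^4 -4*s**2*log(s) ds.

Integrate by parts once (u = ln s, dv = -4*s**2 ds).
An antiderivative is F(s) = -4*s**3*(3*log(s) - 1)/9.
Then F(4) - F(1) = (256/9 - 512*log(2)/3) - (4/9) = 28 - 512*log(2)/3.

28 - 512*log(2)/3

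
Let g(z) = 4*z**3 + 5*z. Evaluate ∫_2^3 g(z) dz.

155/2

By the power rule, an antiderivative is F(z) = z**4 + 5*z**2/2.
Then F(3) - F(2) = (207/2) - (26) = 155/2.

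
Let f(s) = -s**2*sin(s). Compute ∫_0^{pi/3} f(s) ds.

-sqrt(3)*pi/3 + pi**2/18 + 1

Integrate by parts twice (u = s^2, dv = -sin(s) ds).
An antiderivative is F(s) = s**2*cos(s) - 2*s*sin(s) - 2*cos(s).
Then F(pi/3) - F(0) = (-sqrt(3)*pi/3 - 1 + pi**2/18) - (-2) = -sqrt(3)*pi/3 + pi**2/18 + 1.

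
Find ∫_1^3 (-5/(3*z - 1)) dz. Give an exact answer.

An antiderivative is F(z) = -5*log(3*z - 1)/3.
Then F(3) - F(1) = (-log(32)) - (-5*log(2)/3) = -10*log(2)/3.

-10*log(2)/3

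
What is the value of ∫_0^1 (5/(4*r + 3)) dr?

-5*log(3)/4 + 5*log(7)/4

An antiderivative is F(r) = 5*log(4*r + 3)/4.
Then F(1) - F(0) = (5*log(7)/4) - (5*log(3)/4) = -5*log(3)/4 + 5*log(7)/4.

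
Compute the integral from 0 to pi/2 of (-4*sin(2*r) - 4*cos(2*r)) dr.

-4

An antiderivative is F(r) = -2*sin(2*r) + 2*cos(2*r).
Then F(pi/2) - F(0) = (-2) - (2) = -4.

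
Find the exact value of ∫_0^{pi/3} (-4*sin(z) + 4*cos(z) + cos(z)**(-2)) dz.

-2 + 3*sqrt(3)

An antiderivative is F(z) = 4*sin(z) + 4*cos(z) + tan(z).
Then F(pi/3) - F(0) = (2 + 3*sqrt(3)) - (4) = -2 + 3*sqrt(3).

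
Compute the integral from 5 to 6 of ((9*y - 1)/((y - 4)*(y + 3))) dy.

Factor the denominator: y**2 - y - 12 = (y + 3)(y - 4).
Partial fractions: (9*y - 1)/((y - 4)*(y + 3)) = 4/(y + 3) + 5/(y - 4).
An antiderivative is F(y) = 5*log(y - 4) + 4*log(y + 3).
Then F(6) - F(5) = (5*log(2) + 8*log(3)) - (12*log(2)) = -7*log(2) + 8*log(3).

-7*log(2) + 8*log(3)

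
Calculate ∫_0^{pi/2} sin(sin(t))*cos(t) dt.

1 - cos(1)

Let u = sin(t), so du = cos(t) dt. When t = 0, u = 0; when t = pi/2, u = 1.
The integral becomes ∫ sin(u) du from 0 to 1, with antiderivative -cos(u).
Back in t: F(t) = -cos(sin(t)).
Then F(pi/2) - F(0) = (-cos(1)) - (-1) = 1 - cos(1).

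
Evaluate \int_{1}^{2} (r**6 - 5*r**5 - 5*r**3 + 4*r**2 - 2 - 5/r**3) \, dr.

-8005/168

By the power rule, an antiderivative is F(r) = r**7/7 - 5*r**6/6 - 5*r**4/4 + 4*r**3/3 - 2*r + 5/(2*r**2).
Then F(2) - F(1) = (-8023/168) - (-3/28) = -8005/168.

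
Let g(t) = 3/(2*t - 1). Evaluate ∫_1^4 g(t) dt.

An antiderivative is F(t) = 3*log(2*t - 1)/2.
Then F(4) - F(1) = (3*log(7)/2) - (0) = 3*log(7)/2.

3*log(7)/2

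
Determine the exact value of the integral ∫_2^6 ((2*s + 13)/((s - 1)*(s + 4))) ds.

Factor the denominator: s**2 + 3*s - 4 = (s + 4)(s - 1).
Partial fractions: (2*s + 13)/((s - 1)*(s + 4)) = -1/(s + 4) + 3/(s - 1).
An antiderivative is F(s) = 3*log(s - 1) - log(s + 4).
Then F(6) - F(2) = (log(25/2)) - (-log(6)) = log(75).

log(75)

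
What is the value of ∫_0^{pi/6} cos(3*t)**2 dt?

Use the identity cos^2(3*t) = (1 + cos(6*t))/2.
An antiderivative is F(t) = t/2 + sin(6*t)/12.
Then F(pi/6) - F(0) = (pi/12) - (0) = pi/12.

pi/12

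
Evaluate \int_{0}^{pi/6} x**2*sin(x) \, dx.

-2 - sqrt(3)*pi**2/72 + pi/6 + sqrt(3)

Integrate by parts twice (u = x^2, dv = sin(x) dx).
An antiderivative is F(x) = -x**2*cos(x) + 2*x*sin(x) + 2*cos(x).
Then F(pi/6) - F(0) = (-sqrt(3)*pi**2/72 + pi/6 + sqrt(3)) - (2) = -2 - sqrt(3)*pi**2/72 + pi/6 + sqrt(3).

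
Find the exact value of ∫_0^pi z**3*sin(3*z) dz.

pi*(-2 + 3*pi**2)/9

Integrate by parts 3 times (u = z^3, dv = sin(3*z) dz).
An antiderivative is F(z) = -z**3*cos(3*z)/3 + z**2*sin(3*z)/3 + 2*z*cos(3*z)/9 - 2*sin(3*z)/27.
Then F(pi) - F(0) = (pi*(-2 + 3*pi**2)/9) - (0) = pi*(-2 + 3*pi**2)/9.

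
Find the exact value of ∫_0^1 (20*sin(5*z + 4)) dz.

Let u = 5*z + 4, so du = 5 dz. When z = 0, u = 4; when z = 1, u = 9.
The integral becomes 4·∫ sin(u) du from 4 to 9, with antiderivative -4*cos(u).
Back in z: F(z) = -4*cos(5*z + 4).
Then F(1) - F(0) = (-4*cos(9)) - (-4*cos(4)) = 4*cos(4) - 4*cos(9).

4*cos(4) - 4*cos(9)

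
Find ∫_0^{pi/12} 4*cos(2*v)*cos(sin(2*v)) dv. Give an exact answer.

Let u = sin(2*v), so du = 2*cos(2*v) dv. When v = 0, u = 0; when v = pi/12, u = 1/2.
The integral becomes 2·∫ cos(u) du from 0 to 1/2, with antiderivative 2*sin(u).
Back in v: F(v) = 2*sin(sin(2*v)).
Then F(pi/12) - F(0) = (2*sin(1/2)) - (0) = 2*sin(1/2).

2*sin(1/2)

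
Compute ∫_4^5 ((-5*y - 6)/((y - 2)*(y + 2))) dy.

-3*log(3) - log(7) + 5*log(2)

Factor the denominator: y**2 - 4 = (y + 2)(y - 2).
Partial fractions: (-5*y - 6)/((y - 2)*(y + 2)) = -1/(y + 2) - 4/(y - 2).
An antiderivative is F(y) = -4*log(y - 2) - log(y + 2).
Then F(5) - F(4) = (-4*log(3) - log(7)) - (-log(96)) = -3*log(3) - log(7) + 5*log(2).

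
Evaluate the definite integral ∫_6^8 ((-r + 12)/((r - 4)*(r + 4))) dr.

log(25/18)

Factor the denominator: r**2 - 16 = (r + 4)(r - 4).
Partial fractions: (-r + 12)/((r - 4)*(r + 4)) = -2/(r + 4) + 1/(r - 4).
An antiderivative is F(r) = log(r - 4) - 2*log(r + 4).
Then F(8) - F(6) = (-log(36)) - (-log(50)) = log(25/18).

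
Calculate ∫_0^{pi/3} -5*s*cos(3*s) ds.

Integrate by parts once (u = s, dv = -5*cos(3*s) ds).
An antiderivative is F(s) = -5*s*sin(3*s)/3 - 5*cos(3*s)/9.
Then F(pi/3) - F(0) = (5/9) - (-5/9) = 10/9.

10/9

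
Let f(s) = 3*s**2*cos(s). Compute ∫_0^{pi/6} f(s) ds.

-3 + pi**2/24 + sqrt(3)*pi/2

Integrate by parts twice (u = s^2, dv = 3*cos(s) ds).
An antiderivative is F(s) = 3*s**2*sin(s) + 6*s*cos(s) - 6*sin(s).
Then F(pi/6) - F(0) = (-3 + pi**2/24 + sqrt(3)*pi/2) - (0) = -3 + pi**2/24 + sqrt(3)*pi/2.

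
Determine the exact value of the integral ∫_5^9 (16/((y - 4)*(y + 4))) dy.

-2*log(13) + 2*log(5) + 4*log(3)

Factor the denominator: y**2 - 16 = (y + 4)(y - 4).
Partial fractions: 16/((y - 4)*(y + 4)) = -2/(y + 4) + 2/(y - 4).
An antiderivative is F(y) = 2*log(y - 4) - 2*log(y + 4).
Then F(9) - F(5) = (-2*log(13) + 2*log(5)) - (-log(81)) = -2*log(13) + 2*log(5) + 4*log(3).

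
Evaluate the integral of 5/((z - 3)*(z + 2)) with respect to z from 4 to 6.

Factor the denominator: z**2 - z - 6 = (z + 2)(z - 3).
Partial fractions: 5/((z - 3)*(z + 2)) = -1/(z + 2) + 1/(z - 3).
An antiderivative is F(z) = log(z - 3) - log(z + 2).
Then F(6) - F(4) = (log(3/8)) - (-log(6)) = log(9/4).

log(9/4)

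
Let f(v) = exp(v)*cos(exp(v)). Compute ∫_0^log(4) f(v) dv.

-sin(1) + sin(4)

Let u = exp(v), so du = exp(v) dv. When v = 0, u = 1; when v = log(4), u = 4.
The integral becomes ∫ cos(u) du from 1 to 4, with antiderivative sin(u).
Back in v: F(v) = sin(exp(v)).
Then F(log(4)) - F(0) = (sin(4)) - (sin(1)) = -sin(1) + sin(4).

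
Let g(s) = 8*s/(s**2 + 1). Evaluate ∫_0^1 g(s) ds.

log(16)

Let u = s**2 + 1, so du = 2*s ds. When s = 0, u = 1; when s = 1, u = 2.
The integral becomes 4·∫ 1/u du from 1 to 2, with antiderivative 4*log(u).
Back in s: F(s) = 4*log(s**2 + 1).
Then F(1) - F(0) = (log(16)) - (0) = log(16).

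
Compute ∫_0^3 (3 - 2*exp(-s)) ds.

2*exp(-3) + 7

An antiderivative is F(s) = 3*s + 2*exp(-s).
Then F(3) - F(0) = (2*exp(-3) + 9) - (2) = 2*exp(-3) + 7.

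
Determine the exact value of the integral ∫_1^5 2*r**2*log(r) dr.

-248/9 + 250*log(5)/3

Integrate by parts once (u = ln r, dv = 2*r**2 dr).
An antiderivative is F(r) = 2*r**3*(3*log(r) - 1)/9.
Then F(5) - F(1) = (-250/9 + 250*log(5)/3) - (-2/9) = -248/9 + 250*log(5)/3.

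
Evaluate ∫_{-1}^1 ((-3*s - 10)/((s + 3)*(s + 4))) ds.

Factor the denominator: s**2 + 7*s + 12 = (s + 4)(s + 3).
Partial fractions: (-3*s - 10)/((s + 3)*(s + 4)) = -2/(s + 4) - 1/(s + 3).
An antiderivative is F(s) = -log(s + 3) - 2*log(s + 4).
Then F(1) - F(-1) = (-log(100)) - (-log(18)) = log(9/50).

log(9/50)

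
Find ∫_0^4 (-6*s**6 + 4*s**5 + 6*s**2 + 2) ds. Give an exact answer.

By the power rule, an antiderivative is F(s) = -6*s**7/7 + 2*s**6/3 + 2*s**3 + 2*s.
Then F(4) - F(0) = (-234712/21) - (0) = -234712/21.

-234712/21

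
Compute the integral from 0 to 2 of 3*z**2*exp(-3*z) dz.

2/9 - 50*exp(-6)/9

Integrate by parts twice (u = z^2, dv = 3*exp(-3*z) dz).
An antiderivative is F(z) = (-9*z**2 - 6*z - 2)*exp(-3*z)/9.
Then F(2) - F(0) = (-50*exp(-6)/9) - (-2/9) = 2/9 - 50*exp(-6)/9.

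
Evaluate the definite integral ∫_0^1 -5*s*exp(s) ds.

-5

Integrate by parts once (u = s, dv = -5*exp(s) ds).
An antiderivative is F(s) = (-5*s + 5)*exp(s).
Then F(1) - F(0) = (0) - (5) = -5.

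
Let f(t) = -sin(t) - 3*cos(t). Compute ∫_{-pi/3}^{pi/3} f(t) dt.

An antiderivative is F(t) = -3*sin(t) + cos(t).
Then F(pi/3) - F(-pi/3) = (1/2 - 3*sqrt(3)/2) - (1/2 + 3*sqrt(3)/2) = -3*sqrt(3).

-3*sqrt(3)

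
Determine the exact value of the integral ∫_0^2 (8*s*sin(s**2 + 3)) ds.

4*cos(3) - 4*cos(7)

Let u = s**2 + 3, so du = 2*s ds. When s = 0, u = 3; when s = 2, u = 7.
The integral becomes 4·∫ sin(u) du from 3 to 7, with antiderivative -4*cos(u).
Back in s: F(s) = -4*cos(s**2 + 3).
Then F(2) - F(0) = (-4*cos(7)) - (-4*cos(3)) = 4*cos(3) - 4*cos(7).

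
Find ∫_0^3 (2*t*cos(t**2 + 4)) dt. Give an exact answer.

Let u = t**2 + 4, so du = 2*t dt. When t = 0, u = 4; when t = 3, u = 13.
The integral becomes ∫ cos(u) du from 4 to 13, with antiderivative sin(u).
Back in t: F(t) = sin(t**2 + 4).
Then F(3) - F(0) = (sin(13)) - (sin(4)) = sin(13) - sin(4).

sin(13) - sin(4)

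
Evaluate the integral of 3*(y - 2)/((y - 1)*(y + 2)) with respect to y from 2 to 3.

-9*log(2) + 4*log(5)

Factor the denominator: y**2 + y - 2 = (y + 2)(y - 1).
Partial fractions: 3*(y - 2)/((y - 1)*(y + 2)) = 4/(y + 2) - 1/(y - 1).
An antiderivative is F(y) = -log(y - 1) + 4*log(y + 2).
Then F(3) - F(2) = (-log(2) + 4*log(5)) - (8*log(2)) = -9*log(2) + 4*log(5).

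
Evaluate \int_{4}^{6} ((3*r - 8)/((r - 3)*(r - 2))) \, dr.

Factor the denominator: r**2 - 5*r + 6 = (r - 2)(r - 3).
Partial fractions: (3*r - 8)/((r - 3)*(r - 2)) = 2/(r - 2) + 1/(r - 3).
An antiderivative is F(r) = log(r - 3) + 2*log(r - 2).
Then F(6) - F(4) = (log(48)) - (log(4)) = log(12).

log(12)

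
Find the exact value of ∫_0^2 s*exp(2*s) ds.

Integrate by parts once (u = s, dv = exp(2*s) ds).
An antiderivative is F(s) = (2*s - 1)*exp(2*s)/4.
Then F(2) - F(0) = (3*exp(4)/4) - (-1/4) = 1/4 + 3*exp(4)/4.

1/4 + 3*exp(4)/4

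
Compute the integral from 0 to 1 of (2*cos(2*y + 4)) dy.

sin(6) - sin(4)

Let u = 2*y + 4, so du = 2 dy. When y = 0, u = 4; when y = 1, u = 6.
The integral becomes ∫ cos(u) du from 4 to 6, with antiderivative sin(u).
Back in y: F(y) = sin(2*y + 4).
Then F(1) - F(0) = (sin(6)) - (sin(4)) = sin(6) - sin(4).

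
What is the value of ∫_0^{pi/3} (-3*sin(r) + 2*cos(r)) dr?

-3/2 + sqrt(3)

An antiderivative is F(r) = 2*sin(r) + 3*cos(r).
Then F(pi/3) - F(0) = (3/2 + sqrt(3)) - (3) = -3/2 + sqrt(3).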